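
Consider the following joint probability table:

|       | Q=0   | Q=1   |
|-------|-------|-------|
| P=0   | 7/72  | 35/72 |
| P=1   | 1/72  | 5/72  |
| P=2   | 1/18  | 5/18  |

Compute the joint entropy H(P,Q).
H(P,Q) = -Σ P(P,Q) log₂ P(P,Q), summed over the non-zero cells:
H(P,Q) = -[(7/72)·log₂(7/72) + (35/72)·log₂(35/72) + (1/72)·log₂(1/72) + (5/72)·log₂(5/72) + (1/18)·log₂(1/18) + (5/18)·log₂(5/18)]
  = 0.3269 + 0.5059 + 0.0857 + 0.2672 + 0.2317 + 0.5133
  = 1.9307 bits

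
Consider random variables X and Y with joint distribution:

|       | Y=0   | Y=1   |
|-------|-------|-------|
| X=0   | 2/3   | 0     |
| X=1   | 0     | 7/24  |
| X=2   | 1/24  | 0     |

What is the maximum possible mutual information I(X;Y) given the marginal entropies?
The upper bound on mutual information is I(X;Y) ≤ min(H(X), H(Y)).

Marginal P(X) (row sums):
  P(X=0) = 2/3 + 0 = 2/3
  P(X=1) = 0 + 7/24 = 7/24
  P(X=2) = 1/24 + 0 = 1/24
Marginal P(Y) (column sums):
  P(Y=0) = 2/3 + 0 + 1/24 = 17/24
  P(Y=1) = 0 + 7/24 + 0 = 7/24

H(X) = -[(2/3)·log₂(2/3) + (7/24)·log₂(7/24) + (1/24)·log₂(1/24)]
  = 0.3900 + 0.5185 + 0.1910
  = 1.0995 bits
H(Y) = -[(17/24)·log₂(17/24) + (7/24)·log₂(7/24)]
  = 0.3524 + 0.5185
  = 0.8709 bits

Maximum possible I(X;Y) = min(1.0995, 0.8709) = 0.8709 bits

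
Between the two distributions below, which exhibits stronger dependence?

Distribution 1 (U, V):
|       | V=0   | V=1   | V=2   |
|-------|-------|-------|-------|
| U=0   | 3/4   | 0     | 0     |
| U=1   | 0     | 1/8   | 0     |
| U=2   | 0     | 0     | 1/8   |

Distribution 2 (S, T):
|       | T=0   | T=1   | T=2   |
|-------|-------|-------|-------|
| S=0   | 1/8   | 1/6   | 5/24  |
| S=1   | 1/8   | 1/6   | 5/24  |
Distribution 1 (U, V):
Marginal P(U) (row sums):
  P(U=0) = 3/4 + 0 + 0 = 3/4
  P(U=1) = 0 + 1/8 + 0 = 1/8
  P(U=2) = 0 + 0 + 1/8 = 1/8
Marginal P(V) (column sums):
  P(V=0) = 3/4 + 0 + 0 = 3/4
  P(V=1) = 0 + 1/8 + 0 = 1/8
  P(V=2) = 0 + 0 + 1/8 = 1/8

H(U) = -[(3/4)·log₂(3/4) + (1/8)·log₂(1/8) + (1/8)·log₂(1/8)]
  = 0.3113 + 0.3750 + 0.3750
  = 1.0613 bits
H(V) = -[(3/4)·log₂(3/4) + (1/8)·log₂(1/8) + (1/8)·log₂(1/8)]
  = 0.3113 + 0.3750 + 0.3750
  = 1.0613 bits
H(U,V) = -[(3/4)·log₂(3/4) + (1/8)·log₂(1/8) + (1/8)·log₂(1/8)]
  = 0.3113 + 0.3750 + 0.3750
  = 1.0613 bits

I(U;V) = H(U) + H(V) - H(U,V)
  = 1.0613 + 1.0613 - 1.0613
  = 1.0613 bits

Distribution 2 (S, T):
Marginal P(S) (row sums):
  P(S=0) = 1/8 + 1/6 + 5/24 = 1/2
  P(S=1) = 1/8 + 1/6 + 5/24 = 1/2
Marginal P(T) (column sums):
  P(T=0) = 1/8 + 1/8 = 1/4
  P(T=1) = 1/6 + 1/6 = 1/3
  P(T=2) = 5/24 + 5/24 = 5/12

H(S) = -[(1/2)·log₂(1/2) + (1/2)·log₂(1/2)]
  = 0.5000 + 0.5000
  = 1.0000 bits
H(T) = -[(1/4)·log₂(1/4) + (1/3)·log₂(1/3) + (5/12)·log₂(5/12)]
  = 0.5000 + 0.5283 + 0.5263
  = 1.5546 bits
H(S,T) = -[(1/8)·log₂(1/8) + (1/6)·log₂(1/6) + (5/24)·log₂(5/24) + (1/8)·log₂(1/8) + (1/6)·log₂(1/6) + (5/24)·log₂(5/24)]
  = 0.3750 + 0.4308 + 0.4715 + 0.3750 + 0.4308 + 0.4715
  = 2.5546 bits

I(S;T) = H(S) + H(T) - H(S,T)
  = 1.0000 + 1.5546 - 2.5546
  = 0.0000 bits

I(U;V) = 1.0613 bits > I(S;T) = 0.0000 bits, so (U, V) has the higher mutual information (stronger dependence).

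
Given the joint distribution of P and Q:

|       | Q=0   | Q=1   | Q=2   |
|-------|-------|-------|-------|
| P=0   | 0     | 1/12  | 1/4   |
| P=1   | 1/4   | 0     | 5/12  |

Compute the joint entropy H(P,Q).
H(P,Q) = -Σ P(P,Q) log₂ P(P,Q), summed over the non-zero cells:
H(P,Q) = -[(1/12)·log₂(1/12) + (1/4)·log₂(1/4) + (1/4)·log₂(1/4) + (5/12)·log₂(5/12)]
  = 0.2987 + 0.5000 + 0.5000 + 0.5263
  = 1.8250 bits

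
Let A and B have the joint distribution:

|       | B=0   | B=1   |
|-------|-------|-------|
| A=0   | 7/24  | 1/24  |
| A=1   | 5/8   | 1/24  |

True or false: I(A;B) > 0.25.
Marginal P(A) (row sums):
  P(A=0) = 7/24 + 1/24 = 1/3
  P(A=1) = 5/8 + 1/24 = 2/3
Marginal P(B) (column sums):
  P(B=0) = 7/24 + 5/8 = 11/12
  P(B=1) = 1/24 + 1/24 = 1/12

H(A) = -[(1/3)·log₂(1/3) + (2/3)·log₂(2/3)]
  = 0.5283 + 0.3900
  = 0.9183 bits
H(B) = -[(11/12)·log₂(11/12) + (1/12)·log₂(1/12)]
  = 0.1151 + 0.2987
  = 0.4138 bits
H(A,B) = -[(7/24)·log₂(7/24) + (1/24)·log₂(1/24) + (5/8)·log₂(5/8) + (1/24)·log₂(1/24)]
  = 0.5185 + 0.1910 + 0.4238 + 0.1910
  = 1.3243 bits

I(A;B) = H(A) + H(B) - H(A,B)
  = 0.9183 + 0.4138 - 1.3243
  = 0.0078 bits

False. I(A;B) = 0.0078 bits, which is ≤ 0.25 bits.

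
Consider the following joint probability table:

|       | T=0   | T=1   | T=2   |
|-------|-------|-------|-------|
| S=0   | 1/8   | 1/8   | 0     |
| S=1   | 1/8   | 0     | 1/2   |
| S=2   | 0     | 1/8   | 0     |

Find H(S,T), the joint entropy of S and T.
H(S,T) = -Σ P(S,T) log₂ P(S,T), summed over the non-zero cells:
H(S,T) = -[(1/8)·log₂(1/8) + (1/8)·log₂(1/8) + (1/8)·log₂(1/8) + (1/2)·log₂(1/2) + (1/8)·log₂(1/8)]
  = 0.3750 + 0.3750 + 0.3750 + 0.5000 + 0.3750
  = 2.0000 bits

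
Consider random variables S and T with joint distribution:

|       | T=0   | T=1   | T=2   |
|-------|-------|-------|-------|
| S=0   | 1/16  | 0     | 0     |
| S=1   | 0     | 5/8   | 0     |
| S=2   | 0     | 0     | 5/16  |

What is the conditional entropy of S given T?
Marginal P(T) (column sums):
  P(T=0) = 1/16 + 0 + 0 = 1/16
  P(T=1) = 0 + 5/8 + 0 = 5/8
  P(T=2) = 0 + 0 + 5/16 = 5/16

H(S|T) = -Σ P(S,T)·log₂ P(S|T), where P(S|T) = P(S,T) / P(T)
  (cells with P(S,T) = 0 contribute 0)
  (S=0,T=0): P(S|T) = (1/16)/(1/16) = 1;  -(1/16)·log₂(1) = 0.0000
  (S=1,T=1): P(S|T) = (5/8)/(5/8) = 1;  -(5/8)·log₂(1) = 0.0000
  (S=2,T=2): P(S|T) = (5/16)/(5/16) = 1;  -(5/16)·log₂(1) = 0.0000
H(S|T) = 0.0000 + 0.0000 + 0.0000
  = 0.0000 bits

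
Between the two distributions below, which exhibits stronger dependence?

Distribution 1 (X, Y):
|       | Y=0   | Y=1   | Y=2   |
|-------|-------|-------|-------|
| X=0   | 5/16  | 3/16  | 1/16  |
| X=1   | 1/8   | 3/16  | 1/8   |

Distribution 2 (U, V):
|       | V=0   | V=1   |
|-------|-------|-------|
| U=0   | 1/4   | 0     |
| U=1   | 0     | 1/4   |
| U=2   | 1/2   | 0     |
Distribution 1 (X, Y):
Marginal P(X) (row sums):
  P(X=0) = 5/16 + 3/16 + 1/16 = 9/16
  P(X=1) = 1/8 + 3/16 + 1/8 = 7/16
Marginal P(Y) (column sums):
  P(Y=0) = 5/16 + 1/8 = 7/16
  P(Y=1) = 3/16 + 3/16 = 3/8
  P(Y=2) = 1/16 + 1/8 = 3/16

H(X) = -[(9/16)·log₂(9/16) + (7/16)·log₂(7/16)]
  = 0.4669 + 0.5218
  = 0.9887 bits
H(Y) = -[(7/16)·log₂(7/16) + (3/8)·log₂(3/8) + (3/16)·log₂(3/16)]
  = 0.5218 + 0.5306 + 0.4528
  = 1.5052 bits
H(X,Y) = -[(5/16)·log₂(5/16) + (3/16)·log₂(3/16) + (1/16)·log₂(1/16) + (1/8)·log₂(1/8) + (3/16)·log₂(3/16) + (1/8)·log₂(1/8)]
  = 0.5244 + 0.4528 + 0.2500 + 0.3750 + 0.4528 + 0.3750
  = 2.4300 bits

I(X;Y) = H(X) + H(Y) - H(X,Y)
  = 0.9887 + 1.5052 - 2.4300
  = 0.0639 bits

Distribution 2 (U, V):
Marginal P(U) (row sums):
  P(U=0) = 1/4 + 0 = 1/4
  P(U=1) = 0 + 1/4 = 1/4
  P(U=2) = 1/2 + 0 = 1/2
Marginal P(V) (column sums):
  P(V=0) = 1/4 + 0 + 1/2 = 3/4
  P(V=1) = 0 + 1/4 + 0 = 1/4

H(U) = -[(1/4)·log₂(1/4) + (1/4)·log₂(1/4) + (1/2)·log₂(1/2)]
  = 0.5000 + 0.5000 + 0.5000
  = 1.5000 bits
H(V) = -[(3/4)·log₂(3/4) + (1/4)·log₂(1/4)]
  = 0.3113 + 0.5000
  = 0.8113 bits
H(U,V) = -[(1/4)·log₂(1/4) + (1/4)·log₂(1/4) + (1/2)·log₂(1/2)]
  = 0.5000 + 0.5000 + 0.5000
  = 1.5000 bits

I(U;V) = H(U) + H(V) - H(U,V)
  = 1.5000 + 0.8113 - 1.5000
  = 0.8113 bits

I(U;V) = 0.8113 bits > I(X;Y) = 0.0639 bits, so (U, V) has the higher mutual information (stronger dependence).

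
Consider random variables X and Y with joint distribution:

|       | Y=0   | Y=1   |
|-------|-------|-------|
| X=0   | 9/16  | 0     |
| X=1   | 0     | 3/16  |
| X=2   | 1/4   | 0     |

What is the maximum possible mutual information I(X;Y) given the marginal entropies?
The upper bound on mutual information is I(X;Y) ≤ min(H(X), H(Y)).

Marginal P(X) (row sums):
  P(X=0) = 9/16 + 0 = 9/16
  P(X=1) = 0 + 3/16 = 3/16
  P(X=2) = 1/4 + 0 = 1/4
Marginal P(Y) (column sums):
  P(Y=0) = 9/16 + 0 + 1/4 = 13/16
  P(Y=1) = 0 + 3/16 + 0 = 3/16

H(X) = -[(9/16)·log₂(9/16) + (3/16)·log₂(3/16) + (1/4)·log₂(1/4)]
  = 0.4669 + 0.4528 + 0.5000
  = 1.4197 bits
H(Y) = -[(13/16)·log₂(13/16) + (3/16)·log₂(3/16)]
  = 0.2434 + 0.4528
  = 0.6962 bits

Maximum possible I(X;Y) = min(1.4197, 0.6962) = 0.6962 bits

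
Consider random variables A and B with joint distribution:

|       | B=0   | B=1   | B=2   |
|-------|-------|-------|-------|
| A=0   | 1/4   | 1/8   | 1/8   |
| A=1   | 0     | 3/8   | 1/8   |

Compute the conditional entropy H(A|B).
Marginal P(B) (column sums):
  P(B=0) = 1/4 + 0 = 1/4
  P(B=1) = 1/8 + 3/8 = 1/2
  P(B=2) = 1/8 + 1/8 = 1/4

H(A|B) = -Σ P(A,B)·log₂ P(A|B), where P(A|B) = P(A,B) / P(B)
  (cells with P(A,B) = 0 contribute 0)
  (A=0,B=0): P(A|B) = (1/4)/(1/4) = 1;  -(1/4)·log₂(1) = 0.0000
  (A=0,B=1): P(A|B) = (1/8)/(1/2) = 1/4;  -(1/8)·log₂(1/4) = 0.2500
  (A=0,B=2): P(A|B) = (1/8)/(1/4) = 1/2;  -(1/8)·log₂(1/2) = 0.1250
  (A=1,B=1): P(A|B) = (3/8)/(1/2) = 3/4;  -(3/8)·log₂(3/4) = 0.1556
  (A=1,B=2): P(A|B) = (1/8)/(1/4) = 1/2;  -(1/8)·log₂(1/2) = 0.1250
H(A|B) = 0.0000 + 0.2500 + 0.1250 + 0.1556 + 0.1250
  = 0.6556 bits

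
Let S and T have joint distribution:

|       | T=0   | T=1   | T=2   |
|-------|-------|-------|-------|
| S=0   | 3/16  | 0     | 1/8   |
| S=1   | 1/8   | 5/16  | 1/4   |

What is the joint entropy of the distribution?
H(S,T) = -Σ P(S,T) log₂ P(S,T), summed over the non-zero cells:
H(S,T) = -[(3/16)·log₂(3/16) + (1/8)·log₂(1/8) + (1/8)·log₂(1/8) + (5/16)·log₂(5/16) + (1/4)·log₂(1/4)]
  = 0.4528 + 0.3750 + 0.3750 + 0.5244 + 0.5000
  = 2.2272 bits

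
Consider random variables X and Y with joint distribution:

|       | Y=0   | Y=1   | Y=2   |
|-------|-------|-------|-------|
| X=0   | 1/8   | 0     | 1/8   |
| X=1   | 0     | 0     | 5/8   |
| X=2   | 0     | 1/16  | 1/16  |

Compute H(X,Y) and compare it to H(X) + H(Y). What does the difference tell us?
Marginal P(X) (row sums):
  P(X=0) = 1/8 + 0 + 1/8 = 1/4
  P(X=1) = 0 + 0 + 5/8 = 5/8
  P(X=2) = 0 + 1/16 + 1/16 = 1/8
Marginal P(Y) (column sums):
  P(Y=0) = 1/8 + 0 + 0 = 1/8
  P(Y=1) = 0 + 0 + 1/16 = 1/16
  P(Y=2) = 1/8 + 5/8 + 1/16 = 13/16

H(X,Y) = -[(1/8)·log₂(1/8) + (1/8)·log₂(1/8) + (5/8)·log₂(5/8) + (1/16)·log₂(1/16) + (1/16)·log₂(1/16)]
  = 0.3750 + 0.3750 + 0.4238 + 0.2500 + 0.2500
  = 1.6738 bits
H(X) = -[(1/4)·log₂(1/4) + (5/8)·log₂(5/8) + (1/8)·log₂(1/8)]
  = 0.5000 + 0.4238 + 0.3750
  = 1.2988 bits
H(Y) = -[(1/8)·log₂(1/8) + (1/16)·log₂(1/16) + (13/16)·log₂(13/16)]
  = 0.3750 + 0.2500 + 0.2434
  = 0.8684 bits

H(X) + H(Y) = 1.2988 + 0.8684 = 2.1672 bits
Difference: H(X) + H(Y) - H(X,Y) = 2.1672 - 1.6738 = 0.4934 bits = I(X;Y)

The difference is the mutual information; it is positive here, so X and Y are dependent (knowing one reduces uncertainty about the other by 0.4934 bits).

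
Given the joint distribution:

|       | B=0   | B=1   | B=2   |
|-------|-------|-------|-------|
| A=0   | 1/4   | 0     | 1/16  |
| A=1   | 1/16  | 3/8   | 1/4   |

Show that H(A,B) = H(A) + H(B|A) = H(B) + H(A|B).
Marginal P(A) (row sums):
  P(A=0) = 1/4 + 0 + 1/16 = 5/16
  P(A=1) = 1/16 + 3/8 + 1/4 = 11/16
Marginal P(B) (column sums):
  P(B=0) = 1/4 + 1/16 = 5/16
  P(B=1) = 0 + 3/8 = 3/8
  P(B=2) = 1/16 + 1/4 = 5/16

Decomposition 1: H(A) + H(B|A)
H(A) = -[(5/16)·log₂(5/16) + (11/16)·log₂(11/16)]
  = 0.5244 + 0.3716
  = 0.8960 bits
H(B|A) = -Σ P(A,B)·log₂ P(B|A), where P(B|A) = P(A,B) / P(A)
  (cells with P(A,B) = 0 contribute 0)
  (A=0,B=0): P(B|A) = (1/4)/(5/16) = 4/5;  -(1/4)·log₂(4/5) = 0.0805
  (A=0,B=2): P(B|A) = (1/16)/(5/16) = 1/5;  -(1/16)·log₂(1/5) = 0.1451
  (A=1,B=0): P(B|A) = (1/16)/(11/16) = 1/11;  -(1/16)·log₂(1/11) = 0.2162
  (A=1,B=1): P(B|A) = (3/8)/(11/16) = 6/11;  -(3/8)·log₂(6/11) = 0.3279
  (A=1,B=2): P(B|A) = (1/4)/(11/16) = 4/11;  -(1/4)·log₂(4/11) = 0.3649
H(B|A) = 0.0805 + 0.1451 + 0.2162 + 0.3279 + 0.3649
  = 1.1346 bits
H(A) + H(B|A) = 0.8960 + 1.1346 = 2.0306 bits

Decomposition 2: H(B) + H(A|B)
H(B) = -[(5/16)·log₂(5/16) + (3/8)·log₂(3/8) + (5/16)·log₂(5/16)]
  = 0.5244 + 0.5306 + 0.5244
  = 1.5794 bits
H(A|B) = -Σ P(A,B)·log₂ P(A|B), where P(A|B) = P(A,B) / P(B)
  (cells with P(A,B) = 0 contribute 0)
  (A=0,B=0): P(A|B) = (1/4)/(5/16) = 4/5;  -(1/4)·log₂(4/5) = 0.0805
  (A=0,B=2): P(A|B) = (1/16)/(5/16) = 1/5;  -(1/16)·log₂(1/5) = 0.1451
  (A=1,B=0): P(A|B) = (1/16)/(5/16) = 1/5;  -(1/16)·log₂(1/5) = 0.1451
  (A=1,B=1): P(A|B) = (3/8)/(3/8) = 1;  -(3/8)·log₂(1) = 0.0000
  (A=1,B=2): P(A|B) = (1/4)/(5/16) = 4/5;  -(1/4)·log₂(4/5) = 0.0805
H(A|B) = 0.0805 + 0.1451 + 0.1451 + 0.0000 + 0.0805
  = 0.4512 bits
H(B) + H(A|B) = 1.5794 + 0.4512 = 2.0306 bits

Direct computation of the joint entropy:
H(A,B) = -[(1/4)·log₂(1/4) + (1/16)·log₂(1/16) + (1/16)·log₂(1/16) + (3/8)·log₂(3/8) + (1/4)·log₂(1/4)]
  = 0.5000 + 0.2500 + 0.2500 + 0.5306 + 0.5000
  = 2.0306 bits

All three agree: H(A,B) = 2.0306 bits ✓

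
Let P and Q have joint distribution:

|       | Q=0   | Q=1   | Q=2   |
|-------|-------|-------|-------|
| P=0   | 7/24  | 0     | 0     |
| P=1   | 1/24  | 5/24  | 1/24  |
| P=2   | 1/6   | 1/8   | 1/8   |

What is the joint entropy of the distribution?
H(P,Q) = -Σ P(P,Q) log₂ P(P,Q), summed over the non-zero cells:
H(P,Q) = -[(7/24)·log₂(7/24) + (1/24)·log₂(1/24) + (5/24)·log₂(5/24) + (1/24)·log₂(1/24) + (1/6)·log₂(1/6) + (1/8)·log₂(1/8) + (1/8)·log₂(1/8)]
  = 0.5185 + 0.1910 + 0.4715 + 0.1910 + 0.4308 + 0.3750 + 0.3750
  = 2.5528 bits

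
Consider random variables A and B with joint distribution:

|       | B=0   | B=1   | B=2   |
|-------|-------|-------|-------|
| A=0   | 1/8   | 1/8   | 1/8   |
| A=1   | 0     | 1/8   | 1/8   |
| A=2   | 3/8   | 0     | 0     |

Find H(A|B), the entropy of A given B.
Marginal P(B) (column sums):
  P(B=0) = 1/8 + 0 + 3/8 = 1/2
  P(B=1) = 1/8 + 1/8 + 0 = 1/4
  P(B=2) = 1/8 + 1/8 + 0 = 1/4

H(A|B) = -Σ P(A,B)·log₂ P(A|B), where P(A|B) = P(A,B) / P(B)
  (cells with P(A,B) = 0 contribute 0)
  (A=0,B=0): P(A|B) = (1/8)/(1/2) = 1/4;  -(1/8)·log₂(1/4) = 0.2500
  (A=0,B=1): P(A|B) = (1/8)/(1/4) = 1/2;  -(1/8)·log₂(1/2) = 0.1250
  (A=0,B=2): P(A|B) = (1/8)/(1/4) = 1/2;  -(1/8)·log₂(1/2) = 0.1250
  (A=1,B=1): P(A|B) = (1/8)/(1/4) = 1/2;  -(1/8)·log₂(1/2) = 0.1250
  (A=1,B=2): P(A|B) = (1/8)/(1/4) = 1/2;  -(1/8)·log₂(1/2) = 0.1250
  (A=2,B=0): P(A|B) = (3/8)/(1/2) = 3/4;  -(3/8)·log₂(3/4) = 0.1556
H(A|B) = 0.2500 + 0.1250 + 0.1250 + 0.1250 + 0.1250 + 0.1556
  = 0.9056 bits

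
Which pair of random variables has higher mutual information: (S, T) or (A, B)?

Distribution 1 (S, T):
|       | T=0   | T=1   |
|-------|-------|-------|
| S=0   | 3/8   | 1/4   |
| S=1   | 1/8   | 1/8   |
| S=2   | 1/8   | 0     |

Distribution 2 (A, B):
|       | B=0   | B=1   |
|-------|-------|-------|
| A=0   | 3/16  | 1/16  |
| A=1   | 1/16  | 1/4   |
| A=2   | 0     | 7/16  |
Distribution 1 (S, T):
Marginal P(S) (row sums):
  P(S=0) = 3/8 + 1/4 = 5/8
  P(S=1) = 1/8 + 1/8 = 1/4
  P(S=2) = 1/8 + 0 = 1/8
Marginal P(T) (column sums):
  P(T=0) = 3/8 + 1/8 + 1/8 = 5/8
  P(T=1) = 1/4 + 1/8 + 0 = 3/8

H(S) = -[(5/8)·log₂(5/8) + (1/4)·log₂(1/4) + (1/8)·log₂(1/8)]
  = 0.4238 + 0.5000 + 0.3750
  = 1.2988 bits
H(T) = -[(5/8)·log₂(5/8) + (3/8)·log₂(3/8)]
  = 0.4238 + 0.5306
  = 0.9544 bits
H(S,T) = -[(3/8)·log₂(3/8) + (1/4)·log₂(1/4) + (1/8)·log₂(1/8) + (1/8)·log₂(1/8) + (1/8)·log₂(1/8)]
  = 0.5306 + 0.5000 + 0.3750 + 0.3750 + 0.3750
  = 2.1556 bits

I(S;T) = H(S) + H(T) - H(S,T)
  = 1.2988 + 0.9544 - 2.1556
  = 0.0976 bits

Distribution 2 (A, B):
Marginal P(A) (row sums):
  P(A=0) = 3/16 + 1/16 = 1/4
  P(A=1) = 1/16 + 1/4 = 5/16
  P(A=2) = 0 + 7/16 = 7/16
Marginal P(B) (column sums):
  P(B=0) = 3/16 + 1/16 + 0 = 1/4
  P(B=1) = 1/16 + 1/4 + 7/16 = 3/4

H(A) = -[(1/4)·log₂(1/4) + (5/16)·log₂(5/16) + (7/16)·log₂(7/16)]
  = 0.5000 + 0.5244 + 0.5218
  = 1.5462 bits
H(B) = -[(1/4)·log₂(1/4) + (3/4)·log₂(3/4)]
  = 0.5000 + 0.3113
  = 0.8113 bits
H(A,B) = -[(3/16)·log₂(3/16) + (1/16)·log₂(1/16) + (1/16)·log₂(1/16) + (1/4)·log₂(1/4) + (7/16)·log₂(7/16)]
  = 0.4528 + 0.2500 + 0.2500 + 0.5000 + 0.5218
  = 1.9746 bits

I(A;B) = H(A) + H(B) - H(A,B)
  = 1.5462 + 0.8113 - 1.9746
  = 0.3829 bits

I(A;B) = 0.3829 bits > I(S;T) = 0.0976 bits, so (A, B) has the higher mutual information (stronger dependence).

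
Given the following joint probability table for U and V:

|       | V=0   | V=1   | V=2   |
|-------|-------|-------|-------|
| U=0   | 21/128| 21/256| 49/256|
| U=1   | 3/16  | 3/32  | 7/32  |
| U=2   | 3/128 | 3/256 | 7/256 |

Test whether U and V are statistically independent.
Marginal P(U) (row sums):
  P(U=0) = 21/128 + 21/256 + 49/256 = 7/16
  P(U=1) = 3/16 + 3/32 + 7/32 = 1/2
  P(U=2) = 3/128 + 3/256 + 7/256 = 1/16
Marginal P(V) (column sums):
  P(V=0) = 21/128 + 3/16 + 3/128 = 3/8
  P(V=1) = 21/256 + 3/32 + 3/256 = 3/16
  P(V=2) = 49/256 + 7/32 + 7/256 = 7/16

U and V are independent iff P(U=i,V=j) = P(U=i)·P(V=j) for every cell.
  P(U=0)·P(V=0) = 7/16 × 3/8 = 21/128 = P(U=0,V=0) ✓
  P(U=0)·P(V=1) = 7/16 × 3/16 = 21/256 = P(U=0,V=1) ✓
  P(U=0)·P(V=2) = 7/16 × 7/16 = 49/256 = P(U=0,V=2) ✓
  P(U=1)·P(V=0) = 1/2 × 3/8 = 3/16 = P(U=1,V=0) ✓
  P(U=1)·P(V=1) = 1/2 × 3/16 = 3/32 = P(U=1,V=1) ✓
  P(U=1)·P(V=2) = 1/2 × 7/16 = 7/32 = P(U=1,V=2) ✓
  P(U=2)·P(V=0) = 1/16 × 3/8 = 3/128 = P(U=2,V=0) ✓
  P(U=2)·P(V=1) = 1/16 × 3/16 = 3/256 = P(U=2,V=1) ✓
  P(U=2)·P(V=2) = 1/16 × 7/16 = 7/256 = P(U=2,V=2) ✓

Yes, U and V are independent: every cell factors, so I(U;V) = 0 bits.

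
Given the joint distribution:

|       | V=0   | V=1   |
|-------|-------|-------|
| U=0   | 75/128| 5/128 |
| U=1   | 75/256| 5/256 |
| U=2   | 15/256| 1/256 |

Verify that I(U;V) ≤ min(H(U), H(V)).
Marginal P(U) (row sums):
  P(U=0) = 75/128 + 5/128 = 5/8
  P(U=1) = 75/256 + 5/256 = 5/16
  P(U=2) = 15/256 + 1/256 = 1/16
Marginal P(V) (column sums):
  P(V=0) = 75/128 + 75/256 + 15/256 = 15/16
  P(V=1) = 5/128 + 5/256 + 1/256 = 1/16

H(U) = -[(5/8)·log₂(5/8) + (5/16)·log₂(5/16) + (1/16)·log₂(1/16)]
  = 0.4238 + 0.5244 + 0.2500
  = 1.1982 bits
H(V) = -[(15/16)·log₂(15/16) + (1/16)·log₂(1/16)]
  = 0.0873 + 0.2500
  = 0.3373 bits
H(U,V) = -[(75/128)·log₂(75/128) + (5/128)·log₂(5/128) + (75/256)·log₂(75/256) + (5/256)·log₂(5/256) + (15/256)·log₂(15/256) + (1/256)·log₂(1/256)]
  = 0.4519 + 0.1827 + 0.5189 + 0.1109 + 0.2398 + 0.0313
  = 1.5355 bits

I(U;V) = H(U) + H(V) - H(U,V)
  = 1.1982 + 0.3373 - 1.5355
  = 0.0000 bits

min(H(U), H(V)) = min(1.1982, 0.3373) = 0.3373 bits
Since 0.0000 ≤ 0.3373, the bound is satisfied ✓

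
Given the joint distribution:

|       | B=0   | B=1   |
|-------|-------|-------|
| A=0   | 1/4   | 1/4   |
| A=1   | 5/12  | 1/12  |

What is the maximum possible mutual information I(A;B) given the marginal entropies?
The upper bound on mutual information is I(A;B) ≤ min(H(A), H(B)).

Marginal P(A) (row sums):
  P(A=0) = 1/4 + 1/4 = 1/2
  P(A=1) = 5/12 + 1/12 = 1/2
Marginal P(B) (column sums):
  P(B=0) = 1/4 + 5/12 = 2/3
  P(B=1) = 1/4 + 1/12 = 1/3

H(A) = -[(1/2)·log₂(1/2) + (1/2)·log₂(1/2)]
  = 0.5000 + 0.5000
  = 1.0000 bits
H(B) = -[(2/3)·log₂(2/3) + (1/3)·log₂(1/3)]
  = 0.3900 + 0.5283
  = 0.9183 bits

Maximum possible I(A;B) = min(1.0000, 0.9183) = 0.9183 bits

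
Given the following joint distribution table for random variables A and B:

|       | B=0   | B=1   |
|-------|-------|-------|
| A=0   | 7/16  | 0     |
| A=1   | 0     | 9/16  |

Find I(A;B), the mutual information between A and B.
Marginal P(A) (row sums):
  P(A=0) = 7/16 + 0 = 7/16
  P(A=1) = 0 + 9/16 = 9/16
Marginal P(B) (column sums):
  P(B=0) = 7/16 + 0 = 7/16
  P(B=1) = 0 + 9/16 = 9/16

H(A) = -[(7/16)·log₂(7/16) + (9/16)·log₂(9/16)]
  = 0.5218 + 0.4669
  = 0.9887 bits
H(B) = -[(7/16)·log₂(7/16) + (9/16)·log₂(9/16)]
  = 0.5218 + 0.4669
  = 0.9887 bits
H(A,B) = -[(7/16)·log₂(7/16) + (9/16)·log₂(9/16)]
  = 0.5218 + 0.4669
  = 0.9887 bits

I(A;B) = H(A) + H(B) - H(A,B)
  = 0.9887 + 0.9887 - 0.9887
  = 0.9887 bits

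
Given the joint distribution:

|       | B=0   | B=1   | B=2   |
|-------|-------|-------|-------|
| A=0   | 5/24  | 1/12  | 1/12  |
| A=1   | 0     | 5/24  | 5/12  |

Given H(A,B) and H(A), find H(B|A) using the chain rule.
From the chain rule: H(A,B) = H(A) + H(B|A)
Therefore: H(B|A) = H(A,B) - H(A)

H(A,B) = -[(5/24)·log₂(5/24) + (1/12)·log₂(1/12) + (1/12)·log₂(1/12) + (5/24)·log₂(5/24) + (5/12)·log₂(5/12)]
  = 0.4715 + 0.2987 + 0.2987 + 0.4715 + 0.5263
  = 2.0667 bits
Marginal P(A) (row sums):
  P(A=0) = 5/24 + 1/12 + 1/12 = 3/8
  P(A=1) = 0 + 5/24 + 5/12 = 5/8
H(A) = -[(3/8)·log₂(3/8) + (5/8)·log₂(5/8)]
  = 0.5306 + 0.4238
  = 0.9544 bits

H(B|A) = 2.0667 - 0.9544 = 1.1123 bits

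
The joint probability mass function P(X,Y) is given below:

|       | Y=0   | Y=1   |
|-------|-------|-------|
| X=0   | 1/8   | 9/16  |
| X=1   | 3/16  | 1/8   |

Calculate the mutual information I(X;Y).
Marginal P(X) (row sums):
  P(X=0) = 1/8 + 9/16 = 11/16
  P(X=1) = 3/16 + 1/8 = 5/16
Marginal P(Y) (column sums):
  P(Y=0) = 1/8 + 3/16 = 5/16
  P(Y=1) = 9/16 + 1/8 = 11/16

H(X) = -[(11/16)·log₂(11/16) + (5/16)·log₂(5/16)]
  = 0.3716 + 0.5244
  = 0.8960 bits
H(Y) = -[(5/16)·log₂(5/16) + (11/16)·log₂(11/16)]
  = 0.5244 + 0.3716
  = 0.8960 bits
H(X,Y) = -[(1/8)·log₂(1/8) + (9/16)·log₂(9/16) + (3/16)·log₂(3/16) + (1/8)·log₂(1/8)]
  = 0.3750 + 0.4669 + 0.4528 + 0.3750
  = 1.6697 bits

I(X;Y) = H(X) + H(Y) - H(X,Y)
  = 0.8960 + 0.8960 - 1.6697
  = 0.1223 bits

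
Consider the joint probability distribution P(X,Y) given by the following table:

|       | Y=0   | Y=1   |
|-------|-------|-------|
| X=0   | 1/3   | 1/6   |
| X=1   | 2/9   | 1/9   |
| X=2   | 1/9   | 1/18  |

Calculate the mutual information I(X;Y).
Marginal P(X) (row sums):
  P(X=0) = 1/3 + 1/6 = 1/2
  P(X=1) = 2/9 + 1/9 = 1/3
  P(X=2) = 1/9 + 1/18 = 1/6
Marginal P(Y) (column sums):
  P(Y=0) = 1/3 + 2/9 + 1/9 = 2/3
  P(Y=1) = 1/6 + 1/9 + 1/18 = 1/3

H(X) = -[(1/2)·log₂(1/2) + (1/3)·log₂(1/3) + (1/6)·log₂(1/6)]
  = 0.5000 + 0.5283 + 0.4308
  = 1.4591 bits
H(Y) = -[(2/3)·log₂(2/3) + (1/3)·log₂(1/3)]
  = 0.3900 + 0.5283
  = 0.9183 bits
H(X,Y) = -[(1/3)·log₂(1/3) + (1/6)·log₂(1/6) + (2/9)·log₂(2/9) + (1/9)·log₂(1/9) + (1/9)·log₂(1/9) + (1/18)·log₂(1/18)]
  = 0.5283 + 0.4308 + 0.4822 + 0.3522 + 0.3522 + 0.2317
  = 2.3774 bits

I(X;Y) = H(X) + H(Y) - H(X,Y)
  = 1.4591 + 0.9183 - 2.3774
  = 0.0000 bits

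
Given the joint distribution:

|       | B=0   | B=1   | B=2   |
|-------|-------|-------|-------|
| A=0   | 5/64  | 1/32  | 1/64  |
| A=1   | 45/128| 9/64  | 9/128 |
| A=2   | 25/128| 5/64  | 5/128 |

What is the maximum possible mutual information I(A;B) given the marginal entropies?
The upper bound on mutual information is I(A;B) ≤ min(H(A), H(B)).

Marginal P(A) (row sums):
  P(A=0) = 5/64 + 1/32 + 1/64 = 1/8
  P(A=1) = 45/128 + 9/64 + 9/128 = 9/16
  P(A=2) = 25/128 + 5/64 + 5/128 = 5/16
Marginal P(B) (column sums):
  P(B=0) = 5/64 + 45/128 + 25/128 = 5/8
  P(B=1) = 1/32 + 9/64 + 5/64 = 1/4
  P(B=2) = 1/64 + 9/128 + 5/128 = 1/8

H(A) = -[(1/8)·log₂(1/8) + (9/16)·log₂(9/16) + (5/16)·log₂(5/16)]
  = 0.3750 + 0.4669 + 0.5244
  = 1.3663 bits
H(B) = -[(5/8)·log₂(5/8) + (1/4)·log₂(1/4) + (1/8)·log₂(1/8)]
  = 0.4238 + 0.5000 + 0.3750
  = 1.2988 bits

Maximum possible I(A;B) = min(1.3663, 1.2988) = 1.2988 bits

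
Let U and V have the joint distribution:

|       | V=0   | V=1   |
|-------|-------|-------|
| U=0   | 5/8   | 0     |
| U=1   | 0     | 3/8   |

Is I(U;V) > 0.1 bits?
Marginal P(U) (row sums):
  P(U=0) = 5/8 + 0 = 5/8
  P(U=1) = 0 + 3/8 = 3/8
Marginal P(V) (column sums):
  P(V=0) = 5/8 + 0 = 5/8
  P(V=1) = 0 + 3/8 = 3/8

H(U) = -[(5/8)·log₂(5/8) + (3/8)·log₂(3/8)]
  = 0.4238 + 0.5306
  = 0.9544 bits
H(V) = -[(5/8)·log₂(5/8) + (3/8)·log₂(3/8)]
  = 0.4238 + 0.5306
  = 0.9544 bits
H(U,V) = -[(5/8)·log₂(5/8) + (3/8)·log₂(3/8)]
  = 0.4238 + 0.5306
  = 0.9544 bits

I(U;V) = H(U) + H(V) - H(U,V)
  = 0.9544 + 0.9544 - 0.9544
  = 0.9544 bits

Yes. I(U;V) = 0.9544 bits, which is > 0.1 bits.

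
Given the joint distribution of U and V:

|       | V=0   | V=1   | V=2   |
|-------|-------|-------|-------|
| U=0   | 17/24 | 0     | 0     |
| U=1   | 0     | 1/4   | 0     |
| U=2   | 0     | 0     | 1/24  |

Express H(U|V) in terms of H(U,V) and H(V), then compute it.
H(U|V) = H(U,V) - H(V)

Marginal P(V) (column sums):
  P(V=0) = 17/24 + 0 + 0 = 17/24
  P(V=1) = 0 + 1/4 + 0 = 1/4
  P(V=2) = 0 + 0 + 1/24 = 1/24

H(U,V) = -[(17/24)·log₂(17/24) + (1/4)·log₂(1/4) + (1/24)·log₂(1/24)]
  = 0.3524 + 0.5000 + 0.1910
  = 1.0434 bits
H(V) = -[(17/24)·log₂(17/24) + (1/4)·log₂(1/4) + (1/24)·log₂(1/24)]
  = 0.3524 + 0.5000 + 0.1910
  = 1.0434 bits

H(U|V) = 1.0434 - 1.0434 = 0.0000 bits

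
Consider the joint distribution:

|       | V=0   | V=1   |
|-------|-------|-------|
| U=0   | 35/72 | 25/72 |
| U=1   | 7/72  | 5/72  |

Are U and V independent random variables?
Marginal P(U) (row sums):
  P(U=0) = 35/72 + 25/72 = 5/6
  P(U=1) = 7/72 + 5/72 = 1/6
Marginal P(V) (column sums):
  P(V=0) = 35/72 + 7/72 = 7/12
  P(V=1) = 25/72 + 5/72 = 5/12

U and V are independent iff P(U=i,V=j) = P(U=i)·P(V=j) for every cell.
  P(U=0)·P(V=0) = 5/6 × 7/12 = 35/72 = P(U=0,V=0) ✓
  P(U=0)·P(V=1) = 5/6 × 5/12 = 25/72 = P(U=0,V=1) ✓
  P(U=1)·P(V=0) = 1/6 × 7/12 = 7/72 = P(U=1,V=0) ✓
  P(U=1)·P(V=1) = 1/6 × 5/12 = 5/72 = P(U=1,V=1) ✓

Yes, U and V are independent: every cell factors, so I(U;V) = 0 bits.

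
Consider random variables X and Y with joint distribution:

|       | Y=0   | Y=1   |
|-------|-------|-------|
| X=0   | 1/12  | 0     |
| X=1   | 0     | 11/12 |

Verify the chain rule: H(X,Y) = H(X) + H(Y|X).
Left side:
H(X,Y) = -[(1/12)·log₂(1/12) + (11/12)·log₂(11/12)]
  = 0.2987 + 0.1151
  = 0.4138 bits

Right side:
Marginal P(X) (row sums):
  P(X=0) = 1/12 + 0 = 1/12
  P(X=1) = 0 + 11/12 = 11/12
H(X) = -[(1/12)·log₂(1/12) + (11/12)·log₂(11/12)]
  = 0.2987 + 0.1151
  = 0.4138 bits
H(Y|X) = -Σ P(X,Y)·log₂ P(Y|X), where P(Y|X) = P(X,Y) / P(X)
  (cells with P(X,Y) = 0 contribute 0)
  (X=0,Y=0): P(Y|X) = (1/12)/(1/12) = 1;  -(1/12)·log₂(1) = 0.0000
  (X=1,Y=1): P(Y|X) = (11/12)/(11/12) = 1;  -(11/12)·log₂(1) = 0.0000
H(Y|X) = 0.0000 + 0.0000
  = 0.0000 bits
H(X) + H(Y|X) = 0.4138 + 0.0000 = 0.4138 bits

Both sides equal 0.4138 bits, so the chain rule holds ✓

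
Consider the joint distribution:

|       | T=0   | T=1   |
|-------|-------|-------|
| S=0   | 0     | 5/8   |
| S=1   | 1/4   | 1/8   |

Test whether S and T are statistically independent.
Marginal P(S) (row sums):
  P(S=0) = 0 + 5/8 = 5/8
  P(S=1) = 1/4 + 1/8 = 3/8
Marginal P(T) (column sums):
  P(T=0) = 0 + 1/4 = 1/4
  P(T=1) = 5/8 + 1/8 = 3/4

S and T are independent iff P(S=i,T=j) = P(S=i)·P(T=j) for every cell.
  P(S=0)·P(T=0) = 5/8 × 1/4 = 5/32, but P(S=0,T=0) = 0 ✗

No, S and T are not independent. Quantitatively, I(S;T) > 0:

H(S) = -[(5/8)·log₂(5/8) + (3/8)·log₂(3/8)]
  = 0.4238 + 0.5306
  = 0.9544 bits
H(T) = -[(1/4)·log₂(1/4) + (3/4)·log₂(3/4)]
  = 0.5000 + 0.3113
  = 0.8113 bits
H(S,T) = -[(5/8)·log₂(5/8) + (1/4)·log₂(1/4) + (1/8)·log₂(1/8)]
  = 0.4238 + 0.5000 + 0.3750
  = 1.2988 bits
I(S;T) = H(S) + H(T) - H(S,T) = 0.9544 + 0.8113 - 1.2988 = 0.4669 bits > 0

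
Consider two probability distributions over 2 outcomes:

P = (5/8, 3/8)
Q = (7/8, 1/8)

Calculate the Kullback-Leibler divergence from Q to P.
D(P||Q) = Σ P(i) log₂(P(i)/Q(i))
  i=0: (5/8) × log₂((5/8)/(7/8)) = (5/8) × log₂(5/7) = -0.3034
  i=1: (3/8) × log₂((3/8)/(1/8)) = (3/8) × log₂(3) = 0.5944
D(P||Q) = -0.3034 + 0.5944
  = 0.2910 bits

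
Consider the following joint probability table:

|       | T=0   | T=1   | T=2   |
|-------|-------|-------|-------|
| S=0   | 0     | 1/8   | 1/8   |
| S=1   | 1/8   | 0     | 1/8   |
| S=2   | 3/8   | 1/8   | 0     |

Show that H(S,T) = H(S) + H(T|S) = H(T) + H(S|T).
Marginal P(S) (row sums):
  P(S=0) = 0 + 1/8 + 1/8 = 1/4
  P(S=1) = 1/8 + 0 + 1/8 = 1/4
  P(S=2) = 3/8 + 1/8 + 0 = 1/2
Marginal P(T) (column sums):
  P(T=0) = 0 + 1/8 + 3/8 = 1/2
  P(T=1) = 1/8 + 0 + 1/8 = 1/4
  P(T=2) = 1/8 + 1/8 + 0 = 1/4

Decomposition 1: H(S) + H(T|S)
H(S) = -[(1/4)·log₂(1/4) + (1/4)·log₂(1/4) + (1/2)·log₂(1/2)]
  = 0.5000 + 0.5000 + 0.5000
  = 1.5000 bits
H(T|S) = -Σ P(S,T)·log₂ P(T|S), where P(T|S) = P(S,T) / P(S)
  (cells with P(S,T) = 0 contribute 0)
  (S=0,T=1): P(T|S) = (1/8)/(1/4) = 1/2;  -(1/8)·log₂(1/2) = 0.1250
  (S=0,T=2): P(T|S) = (1/8)/(1/4) = 1/2;  -(1/8)·log₂(1/2) = 0.1250
  (S=1,T=0): P(T|S) = (1/8)/(1/4) = 1/2;  -(1/8)·log₂(1/2) = 0.1250
  (S=1,T=2): P(T|S) = (1/8)/(1/4) = 1/2;  -(1/8)·log₂(1/2) = 0.1250
  (S=2,T=0): P(T|S) = (3/8)/(1/2) = 3/4;  -(3/8)·log₂(3/4) = 0.1556
  (S=2,T=1): P(T|S) = (1/8)/(1/2) = 1/4;  -(1/8)·log₂(1/4) = 0.2500
H(T|S) = 0.1250 + 0.1250 + 0.1250 + 0.1250 + 0.1556 + 0.2500
  = 0.9056 bits
H(S) + H(T|S) = 1.5000 + 0.9056 = 2.4056 bits

Decomposition 2: H(T) + H(S|T)
H(T) = -[(1/2)·log₂(1/2) + (1/4)·log₂(1/4) + (1/4)·log₂(1/4)]
  = 0.5000 + 0.5000 + 0.5000
  = 1.5000 bits
H(S|T) = -Σ P(S,T)·log₂ P(S|T), where P(S|T) = P(S,T) / P(T)
  (cells with P(S,T) = 0 contribute 0)
  (S=0,T=1): P(S|T) = (1/8)/(1/4) = 1/2;  -(1/8)·log₂(1/2) = 0.1250
  (S=0,T=2): P(S|T) = (1/8)/(1/4) = 1/2;  -(1/8)·log₂(1/2) = 0.1250
  (S=1,T=0): P(S|T) = (1/8)/(1/2) = 1/4;  -(1/8)·log₂(1/4) = 0.2500
  (S=1,T=2): P(S|T) = (1/8)/(1/4) = 1/2;  -(1/8)·log₂(1/2) = 0.1250
  (S=2,T=0): P(S|T) = (3/8)/(1/2) = 3/4;  -(3/8)·log₂(3/4) = 0.1556
  (S=2,T=1): P(S|T) = (1/8)/(1/4) = 1/2;  -(1/8)·log₂(1/2) = 0.1250
H(S|T) = 0.1250 + 0.1250 + 0.2500 + 0.1250 + 0.1556 + 0.1250
  = 0.9056 bits
H(T) + H(S|T) = 1.5000 + 0.9056 = 2.4056 bits

Direct computation of the joint entropy:
H(S,T) = -[(1/8)·log₂(1/8) + (1/8)·log₂(1/8) + (1/8)·log₂(1/8) + (1/8)·log₂(1/8) + (3/8)·log₂(3/8) + (1/8)·log₂(1/8)]
  = 0.3750 + 0.3750 + 0.3750 + 0.3750 + 0.5306 + 0.3750
  = 2.4056 bits

All three agree: H(S,T) = 2.4056 bits ✓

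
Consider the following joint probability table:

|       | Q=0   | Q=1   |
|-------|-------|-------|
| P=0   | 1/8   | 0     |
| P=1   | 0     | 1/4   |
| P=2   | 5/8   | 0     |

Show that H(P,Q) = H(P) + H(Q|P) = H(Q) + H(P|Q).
Marginal P(P) (row sums):
  P(P=0) = 1/8 + 0 = 1/8
  P(P=1) = 0 + 1/4 = 1/4
  P(P=2) = 5/8 + 0 = 5/8
Marginal P(Q) (column sums):
  P(Q=0) = 1/8 + 0 + 5/8 = 3/4
  P(Q=1) = 0 + 1/4 + 0 = 1/4

Decomposition 1: H(P) + H(Q|P)
H(P) = -[(1/8)·log₂(1/8) + (1/4)·log₂(1/4) + (5/8)·log₂(5/8)]
  = 0.3750 + 0.5000 + 0.4238
  = 1.2988 bits
H(Q|P) = -Σ P(P,Q)·log₂ P(Q|P), where P(Q|P) = P(P,Q) / P(P)
  (cells with P(P,Q) = 0 contribute 0)
  (P=0,Q=0): P(Q|P) = (1/8)/(1/8) = 1;  -(1/8)·log₂(1) = 0.0000
  (P=1,Q=1): P(Q|P) = (1/4)/(1/4) = 1;  -(1/4)·log₂(1) = 0.0000
  (P=2,Q=0): P(Q|P) = (5/8)/(5/8) = 1;  -(5/8)·log₂(1) = 0.0000
H(Q|P) = 0.0000 + 0.0000 + 0.0000
  = 0.0000 bits
H(P) + H(Q|P) = 1.2988 + 0.0000 = 1.2988 bits

Decomposition 2: H(Q) + H(P|Q)
H(Q) = -[(3/4)·log₂(3/4) + (1/4)·log₂(1/4)]
  = 0.3113 + 0.5000
  = 0.8113 bits
H(P|Q) = -Σ P(P,Q)·log₂ P(P|Q), where P(P|Q) = P(P,Q) / P(Q)
  (cells with P(P,Q) = 0 contribute 0)
  (P=0,Q=0): P(P|Q) = (1/8)/(3/4) = 1/6;  -(1/8)·log₂(1/6) = 0.3231
  (P=1,Q=1): P(P|Q) = (1/4)/(1/4) = 1;  -(1/4)·log₂(1) = 0.0000
  (P=2,Q=0): P(P|Q) = (5/8)/(3/4) = 5/6;  -(5/8)·log₂(5/6) = 0.1644
H(P|Q) = 0.3231 + 0.0000 + 0.1644
  = 0.4875 bits
H(Q) + H(P|Q) = 0.8113 + 0.4875 = 1.2988 bits

Direct computation of the joint entropy:
H(P,Q) = -[(1/8)·log₂(1/8) + (1/4)·log₂(1/4) + (5/8)·log₂(5/8)]
  = 0.3750 + 0.5000 + 0.4238
  = 1.2988 bits

All three agree: H(P,Q) = 1.2988 bits ✓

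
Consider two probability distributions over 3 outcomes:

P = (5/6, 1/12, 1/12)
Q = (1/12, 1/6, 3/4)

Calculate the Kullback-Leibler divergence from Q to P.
D(P||Q) = Σ P(i) log₂(P(i)/Q(i))
  i=0: (5/6) × log₂((5/6)/(1/12)) = (5/6) × log₂(10) = 2.7683
  i=1: (1/12) × log₂((1/12)/(1/6)) = (1/12) × log₂(1/2) = -0.0833
  i=2: (1/12) × log₂((1/12)/(3/4)) = (1/12) × log₂(1/9) = -0.2642
D(P||Q) = 2.7683 - 0.0833 - 0.2642
  = 2.4208 bits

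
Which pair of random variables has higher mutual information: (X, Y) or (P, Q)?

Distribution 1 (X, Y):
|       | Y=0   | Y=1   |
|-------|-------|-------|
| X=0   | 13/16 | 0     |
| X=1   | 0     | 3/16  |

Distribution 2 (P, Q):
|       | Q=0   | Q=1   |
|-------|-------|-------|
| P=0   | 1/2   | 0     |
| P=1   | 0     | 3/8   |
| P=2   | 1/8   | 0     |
Distribution 1 (X, Y):
Marginal P(X) (row sums):
  P(X=0) = 13/16 + 0 = 13/16
  P(X=1) = 0 + 3/16 = 3/16
Marginal P(Y) (column sums):
  P(Y=0) = 13/16 + 0 = 13/16
  P(Y=1) = 0 + 3/16 = 3/16

H(X) = -[(13/16)·log₂(13/16) + (3/16)·log₂(3/16)]
  = 0.2434 + 0.4528
  = 0.6962 bits
H(Y) = -[(13/16)·log₂(13/16) + (3/16)·log₂(3/16)]
  = 0.2434 + 0.4528
  = 0.6962 bits
H(X,Y) = -[(13/16)·log₂(13/16) + (3/16)·log₂(3/16)]
  = 0.2434 + 0.4528
  = 0.6962 bits

I(X;Y) = H(X) + H(Y) - H(X,Y)
  = 0.6962 + 0.6962 - 0.6962
  = 0.6962 bits

Distribution 2 (P, Q):
Marginal P(P) (row sums):
  P(P=0) = 1/2 + 0 = 1/2
  P(P=1) = 0 + 3/8 = 3/8
  P(P=2) = 1/8 + 0 = 1/8
Marginal P(Q) (column sums):
  P(Q=0) = 1/2 + 0 + 1/8 = 5/8
  P(Q=1) = 0 + 3/8 + 0 = 3/8

H(P) = -[(1/2)·log₂(1/2) + (3/8)·log₂(3/8) + (1/8)·log₂(1/8)]
  = 0.5000 + 0.5306 + 0.3750
  = 1.4056 bits
H(Q) = -[(5/8)·log₂(5/8) + (3/8)·log₂(3/8)]
  = 0.4238 + 0.5306
  = 0.9544 bits
H(P,Q) = -[(1/2)·log₂(1/2) + (3/8)·log₂(3/8) + (1/8)·log₂(1/8)]
  = 0.5000 + 0.5306 + 0.3750
  = 1.4056 bits

I(P;Q) = H(P) + H(Q) - H(P,Q)
  = 1.4056 + 0.9544 - 1.4056
  = 0.9544 bits

I(P;Q) = 0.9544 bits > I(X;Y) = 0.6962 bits, so (P, Q) has the higher mutual information (stronger dependence).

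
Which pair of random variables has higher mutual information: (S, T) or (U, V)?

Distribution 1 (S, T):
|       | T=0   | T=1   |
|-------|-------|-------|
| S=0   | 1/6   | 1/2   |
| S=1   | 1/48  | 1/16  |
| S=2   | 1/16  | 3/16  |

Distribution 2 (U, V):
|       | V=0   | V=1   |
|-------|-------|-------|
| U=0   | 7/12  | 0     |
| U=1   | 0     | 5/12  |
Distribution 1 (S, T):
Marginal P(S) (row sums):
  P(S=0) = 1/6 + 1/2 = 2/3
  P(S=1) = 1/48 + 1/16 = 1/12
  P(S=2) = 1/16 + 3/16 = 1/4
Marginal P(T) (column sums):
  P(T=0) = 1/6 + 1/48 + 1/16 = 1/4
  P(T=1) = 1/2 + 1/16 + 3/16 = 3/4

H(S) = -[(2/3)·log₂(2/3) + (1/12)·log₂(1/12) + (1/4)·log₂(1/4)]
  = 0.3900 + 0.2987 + 0.5000
  = 1.1887 bits
H(T) = -[(1/4)·log₂(1/4) + (3/4)·log₂(3/4)]
  = 0.5000 + 0.3113
  = 0.8113 bits
H(S,T) = -[(1/6)·log₂(1/6) + (1/2)·log₂(1/2) + (1/48)·log₂(1/48) + (1/16)·log₂(1/16) + (1/16)·log₂(1/16) + (3/16)·log₂(3/16)]
  = 0.4308 + 0.5000 + 0.1164 + 0.2500 + 0.2500 + 0.4528
  = 2.0000 bits

I(S;T) = H(S) + H(T) - H(S,T)
  = 1.1887 + 0.8113 - 2.0000
  = 0.0000 bits

Distribution 2 (U, V):
Marginal P(U) (row sums):
  P(U=0) = 7/12 + 0 = 7/12
  P(U=1) = 0 + 5/12 = 5/12
Marginal P(V) (column sums):
  P(V=0) = 7/12 + 0 = 7/12
  P(V=1) = 0 + 5/12 = 5/12

H(U) = -[(7/12)·log₂(7/12) + (5/12)·log₂(5/12)]
  = 0.4536 + 0.5263
  = 0.9799 bits
H(V) = -[(7/12)·log₂(7/12) + (5/12)·log₂(5/12)]
  = 0.4536 + 0.5263
  = 0.9799 bits
H(U,V) = -[(7/12)·log₂(7/12) + (5/12)·log₂(5/12)]
  = 0.4536 + 0.5263
  = 0.9799 bits

I(U;V) = H(U) + H(V) - H(U,V)
  = 0.9799 + 0.9799 - 0.9799
  = 0.9799 bits

I(U;V) = 0.9799 bits > I(S;T) = 0.0000 bits, so (U, V) has the higher mutual information (stronger dependence).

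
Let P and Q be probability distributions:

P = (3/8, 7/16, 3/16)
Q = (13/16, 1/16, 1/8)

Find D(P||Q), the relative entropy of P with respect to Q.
D(P||Q) = Σ P(i) log₂(P(i)/Q(i))
  i=0: (3/8) × log₂((3/8)/(13/16)) = (3/8) × log₂(6/13) = -0.4183
  i=1: (7/16) × log₂((7/16)/(1/16)) = (7/16) × log₂(7) = 1.2282
  i=2: (3/16) × log₂((3/16)/(1/8)) = (3/16) × log₂(3/2) = 0.1097
D(P||Q) = -0.4183 + 1.2282 + 0.1097
  = 0.9196 bits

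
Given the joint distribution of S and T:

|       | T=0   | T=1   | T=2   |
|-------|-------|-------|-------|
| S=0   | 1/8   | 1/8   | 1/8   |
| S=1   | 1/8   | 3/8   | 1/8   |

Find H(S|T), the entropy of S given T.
Marginal P(T) (column sums):
  P(T=0) = 1/8 + 1/8 = 1/4
  P(T=1) = 1/8 + 3/8 = 1/2
  P(T=2) = 1/8 + 1/8 = 1/4

H(S|T) = -Σ P(S,T)·log₂ P(S|T), where P(S|T) = P(S,T) / P(T)
  (S=0,T=0): P(S|T) = (1/8)/(1/4) = 1/2;  -(1/8)·log₂(1/2) = 0.1250
  (S=0,T=1): P(S|T) = (1/8)/(1/2) = 1/4;  -(1/8)·log₂(1/4) = 0.2500
  (S=0,T=2): P(S|T) = (1/8)/(1/4) = 1/2;  -(1/8)·log₂(1/2) = 0.1250
  (S=1,T=0): P(S|T) = (1/8)/(1/4) = 1/2;  -(1/8)·log₂(1/2) = 0.1250
  (S=1,T=1): P(S|T) = (3/8)/(1/2) = 3/4;  -(3/8)·log₂(3/4) = 0.1556
  (S=1,T=2): P(S|T) = (1/8)/(1/4) = 1/2;  -(1/8)·log₂(1/2) = 0.1250
H(S|T) = 0.1250 + 0.2500 + 0.1250 + 0.1250 + 0.1556 + 0.1250
  = 0.9056 bits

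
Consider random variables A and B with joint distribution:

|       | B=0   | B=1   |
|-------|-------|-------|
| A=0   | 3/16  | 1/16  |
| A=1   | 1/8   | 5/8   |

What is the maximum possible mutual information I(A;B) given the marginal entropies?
The upper bound on mutual information is I(A;B) ≤ min(H(A), H(B)).

Marginal P(A) (row sums):
  P(A=0) = 3/16 + 1/16 = 1/4
  P(A=1) = 1/8 + 5/8 = 3/4
Marginal P(B) (column sums):
  P(B=0) = 3/16 + 1/8 = 5/16
  P(B=1) = 1/16 + 5/8 = 11/16

H(A) = -[(1/4)·log₂(1/4) + (3/4)·log₂(3/4)]
  = 0.5000 + 0.3113
  = 0.8113 bits
H(B) = -[(5/16)·log₂(5/16) + (11/16)·log₂(11/16)]
  = 0.5244 + 0.3716
  = 0.8960 bits

Maximum possible I(A;B) = min(0.8113, 0.8960) = 0.8113 bits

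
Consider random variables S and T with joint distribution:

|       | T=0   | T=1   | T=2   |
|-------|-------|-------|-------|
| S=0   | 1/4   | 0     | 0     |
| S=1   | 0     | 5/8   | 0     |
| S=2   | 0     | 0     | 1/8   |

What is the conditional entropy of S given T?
Marginal P(T) (column sums):
  P(T=0) = 1/4 + 0 + 0 = 1/4
  P(T=1) = 0 + 5/8 + 0 = 5/8
  P(T=2) = 0 + 0 + 1/8 = 1/8

H(S|T) = -Σ P(S,T)·log₂ P(S|T), where P(S|T) = P(S,T) / P(T)
  (cells with P(S,T) = 0 contribute 0)
  (S=0,T=0): P(S|T) = (1/4)/(1/4) = 1;  -(1/4)·log₂(1) = 0.0000
  (S=1,T=1): P(S|T) = (5/8)/(5/8) = 1;  -(5/8)·log₂(1) = 0.0000
  (S=2,T=2): P(S|T) = (1/8)/(1/8) = 1;  -(1/8)·log₂(1) = 0.0000
H(S|T) = 0.0000 + 0.0000 + 0.0000
  = 0.0000 bits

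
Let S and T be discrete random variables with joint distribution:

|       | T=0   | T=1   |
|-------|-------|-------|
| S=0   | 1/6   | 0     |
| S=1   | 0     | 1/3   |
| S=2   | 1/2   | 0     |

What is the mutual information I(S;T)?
Marginal P(S) (row sums):
  P(S=0) = 1/6 + 0 = 1/6
  P(S=1) = 0 + 1/3 = 1/3
  P(S=2) = 1/2 + 0 = 1/2
Marginal P(T) (column sums):
  P(T=0) = 1/6 + 0 + 1/2 = 2/3
  P(T=1) = 0 + 1/3 + 0 = 1/3

H(S) = -[(1/6)·log₂(1/6) + (1/3)·log₂(1/3) + (1/2)·log₂(1/2)]
  = 0.4308 + 0.5283 + 0.5000
  = 1.4591 bits
H(T) = -[(2/3)·log₂(2/3) + (1/3)·log₂(1/3)]
  = 0.3900 + 0.5283
  = 0.9183 bits
H(S,T) = -[(1/6)·log₂(1/6) + (1/3)·log₂(1/3) + (1/2)·log₂(1/2)]
  = 0.4308 + 0.5283 + 0.5000
  = 1.4591 bits

I(S;T) = H(S) + H(T) - H(S,T)
  = 1.4591 + 0.9183 - 1.4591
  = 0.9183 bits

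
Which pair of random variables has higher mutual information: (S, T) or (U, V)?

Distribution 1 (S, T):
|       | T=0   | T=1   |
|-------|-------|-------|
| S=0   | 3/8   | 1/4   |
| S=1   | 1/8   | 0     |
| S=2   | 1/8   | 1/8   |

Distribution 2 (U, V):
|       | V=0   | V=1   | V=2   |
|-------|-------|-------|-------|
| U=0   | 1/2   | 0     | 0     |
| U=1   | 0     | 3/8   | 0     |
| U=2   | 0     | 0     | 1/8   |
Distribution 1 (S, T):
Marginal P(S) (row sums):
  P(S=0) = 3/8 + 1/4 = 5/8
  P(S=1) = 1/8 + 0 = 1/8
  P(S=2) = 1/8 + 1/8 = 1/4
Marginal P(T) (column sums):
  P(T=0) = 3/8 + 1/8 + 1/8 = 5/8
  P(T=1) = 1/4 + 0 + 1/8 = 3/8

H(S) = -[(5/8)·log₂(5/8) + (1/8)·log₂(1/8) + (1/4)·log₂(1/4)]
  = 0.4238 + 0.3750 + 0.5000
  = 1.2988 bits
H(T) = -[(5/8)·log₂(5/8) + (3/8)·log₂(3/8)]
  = 0.4238 + 0.5306
  = 0.9544 bits
H(S,T) = -[(3/8)·log₂(3/8) + (1/4)·log₂(1/4) + (1/8)·log₂(1/8) + (1/8)·log₂(1/8) + (1/8)·log₂(1/8)]
  = 0.5306 + 0.5000 + 0.3750 + 0.3750 + 0.3750
  = 2.1556 bits

I(S;T) = H(S) + H(T) - H(S,T)
  = 1.2988 + 0.9544 - 2.1556
  = 0.0976 bits

Distribution 2 (U, V):
Marginal P(U) (row sums):
  P(U=0) = 1/2 + 0 + 0 = 1/2
  P(U=1) = 0 + 3/8 + 0 = 3/8
  P(U=2) = 0 + 0 + 1/8 = 1/8
Marginal P(V) (column sums):
  P(V=0) = 1/2 + 0 + 0 = 1/2
  P(V=1) = 0 + 3/8 + 0 = 3/8
  P(V=2) = 0 + 0 + 1/8 = 1/8

H(U) = -[(1/2)·log₂(1/2) + (3/8)·log₂(3/8) + (1/8)·log₂(1/8)]
  = 0.5000 + 0.5306 + 0.3750
  = 1.4056 bits
H(V) = -[(1/2)·log₂(1/2) + (3/8)·log₂(3/8) + (1/8)·log₂(1/8)]
  = 0.5000 + 0.5306 + 0.3750
  = 1.4056 bits
H(U,V) = -[(1/2)·log₂(1/2) + (3/8)·log₂(3/8) + (1/8)·log₂(1/8)]
  = 0.5000 + 0.5306 + 0.3750
  = 1.4056 bits

I(U;V) = H(U) + H(V) - H(U,V)
  = 1.4056 + 1.4056 - 1.4056
  = 1.4056 bits

I(U;V) = 1.4056 bits > I(S;T) = 0.0976 bits, so (U, V) has the higher mutual information (stronger dependence).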